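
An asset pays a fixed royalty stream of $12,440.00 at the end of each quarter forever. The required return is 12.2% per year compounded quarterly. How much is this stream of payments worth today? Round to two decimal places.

$407,868.85

Periodic rate r = 0.122/4 per quarter.
Level perpetuity: PV = PMT / r = 12,440 / (0.122/4) = $407,868.85.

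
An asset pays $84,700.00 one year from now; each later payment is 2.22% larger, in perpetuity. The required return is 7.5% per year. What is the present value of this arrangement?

$1,604,166.67

Periodic rate r = 0.075 per year.
Growing perpetuity (Gordon): PV = PMT₁ / (r − g) = 84,700 / (r − 0.0222) = $1,604,166.67.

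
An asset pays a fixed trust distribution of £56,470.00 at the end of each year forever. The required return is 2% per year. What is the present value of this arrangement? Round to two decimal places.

£2,823,500.00

Periodic rate r = 0.02 per year.
Level perpetuity: PV = PMT / r = 56,470 / (0.02) = £2,823,500.00.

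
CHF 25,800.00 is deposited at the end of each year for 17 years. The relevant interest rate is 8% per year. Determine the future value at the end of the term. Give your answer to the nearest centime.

CHF 870,755.82

This is an ordinary annuity: 17 deposits of CHF 25,800.00 at the end of each year.
Periodic rate r = 0.08 per year.
FV = PMT × [((1+r)^n − 1)/r] = 25,800 × [(1+r)^17 − 1] / r = CHF 870,755.82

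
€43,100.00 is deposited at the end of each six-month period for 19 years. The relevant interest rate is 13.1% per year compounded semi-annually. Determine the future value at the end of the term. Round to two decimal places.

This is an ordinary annuity: 38 deposits of €43,100.00 at the end of each six-month period.
Periodic rate r = 0.131/2 per half-year; n is counted in half-years.
FV = PMT × [((1+r)^n − 1)/r] = 43,100 × [(1+r)^38 − 1] / r = €6,674,740.57

€6,674,740.57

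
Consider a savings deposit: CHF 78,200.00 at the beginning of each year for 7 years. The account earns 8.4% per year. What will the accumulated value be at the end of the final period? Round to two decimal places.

This is an annuity due: 7 deposits of CHF 78,200.00 at the beginning of each year.
Periodic rate r = 0.084 per year.
FV = PMT × [((1+r)^n − 1)/r] × (1+r) = 78,200 × [(1+r)^7 − 1] / r × (1+r) = CHF 765,697.90

CHF 765,697.90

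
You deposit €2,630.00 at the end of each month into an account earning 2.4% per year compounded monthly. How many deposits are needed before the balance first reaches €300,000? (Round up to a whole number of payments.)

103 payments

Periodic rate r = 0.024/12 per month; n is counted in months.
Ordinary annuity FV: 300,000 = 2,630 × [((1+r)^n − 1)/r].
(1+r)^n = 1 + 300,000 × r / 2,630, so n = ln(1 + 300,000·r/2,630) / ln(1+r) = 102.85.
Round up to a whole number of payments: n = 103.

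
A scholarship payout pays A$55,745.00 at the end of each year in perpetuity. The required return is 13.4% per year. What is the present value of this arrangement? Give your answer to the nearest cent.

Periodic rate r = 0.134 per year.
Level perpetuity: PV = PMT / r = 55,745 / (0.134) = A$416,007.46.

A$416,007.46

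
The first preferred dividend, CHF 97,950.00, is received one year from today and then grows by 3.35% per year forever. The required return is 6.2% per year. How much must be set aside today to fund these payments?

CHF 3,436,842.11

Periodic rate r = 0.062 per year.
Growing perpetuity (Gordon): PV = PMT₁ / (r − g) = 97,950 / (r − 0.0335) = CHF 3,436,842.11.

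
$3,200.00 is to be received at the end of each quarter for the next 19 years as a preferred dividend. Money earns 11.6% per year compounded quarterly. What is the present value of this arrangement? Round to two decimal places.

$97,779.22

This is an ordinary annuity: 76 payments of $3,200.00 at the end of each quarter.
Periodic rate r = 0.116/4 per quarter; n is counted in quarters.
PV = PMT × [(1 − (1+r)^−n)/r] = 3,200 × [1 − (1+r)^−76] / r = $97,779.22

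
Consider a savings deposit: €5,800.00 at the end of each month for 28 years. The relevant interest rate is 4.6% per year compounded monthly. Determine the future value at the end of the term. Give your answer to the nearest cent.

€3,959,047.44

This is an ordinary annuity: 336 deposits of €5,800.00 at the end of each month.
Periodic rate r = 0.046/12 per month; n is counted in months.
FV = PMT × [((1+r)^n − 1)/r] = 5,800 × [(1+r)^336 − 1] / r = €3,959,047.44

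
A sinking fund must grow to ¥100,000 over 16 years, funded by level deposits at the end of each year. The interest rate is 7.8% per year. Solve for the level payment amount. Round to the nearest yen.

Level ordinary annuity; solve FV = PMT × [((1+r)^n − 1)/r] for PMT.
Periodic rate r = 0.078 per year.
With n = 16: PMT = 100,000 / ([((1+r)^n − 1)/r]) = ¥3,354

¥3,354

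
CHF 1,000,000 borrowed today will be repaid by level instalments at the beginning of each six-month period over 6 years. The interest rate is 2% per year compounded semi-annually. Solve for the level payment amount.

CHF 87,969.10

Level annuity due; solve PV = PMT × [(1 − (1+r)^−n)/r] × (1+r) for PMT.
Periodic rate r = 0.02/2 per half-year; n is counted in half-years.
With n = 12: PMT = 1,000,000 / ([(1 − (1+r)^−n)/r] × (1+r)) = CHF 87,969.10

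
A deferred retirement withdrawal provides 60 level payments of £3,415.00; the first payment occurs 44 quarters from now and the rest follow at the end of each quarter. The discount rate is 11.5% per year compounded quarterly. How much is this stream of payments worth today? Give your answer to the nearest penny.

£28,700.17

Ordinary annuity of 60 payments, first payment at period 44.
Periodic rate r = 0.115/4 per quarter; n is counted in quarters.
The ordinary-annuity PV formula values the stream one period before the first payment (period 43); discount that back 43 periods:
PV₀ = 3,415 × [1 − (1+r)^−60] / r × (1+r)^−43 = £28,700.17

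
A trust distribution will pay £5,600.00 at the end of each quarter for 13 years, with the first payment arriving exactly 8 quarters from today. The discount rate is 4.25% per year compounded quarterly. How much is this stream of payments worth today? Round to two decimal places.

£206,954.60

Ordinary annuity of 52 payments, first payment at period 8.
Periodic rate r = 0.0425/4 per quarter; n is counted in quarters.
The ordinary-annuity PV formula values the stream one period before the first payment (period 7); discount that back 7 periods:
PV₀ = 5,600 × [1 − (1+r)^−52] / r × (1+r)^−7 = £206,954.60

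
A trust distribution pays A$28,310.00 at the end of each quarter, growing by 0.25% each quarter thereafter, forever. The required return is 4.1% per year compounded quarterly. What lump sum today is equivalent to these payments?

Periodic rate r = 0.041/4 per quarter.
Growing perpetuity (Gordon): PV = PMT₁ / (r − g) = 28,310 / (r − 0.0025) = A$3,652,903.23.

A$3,652,903.23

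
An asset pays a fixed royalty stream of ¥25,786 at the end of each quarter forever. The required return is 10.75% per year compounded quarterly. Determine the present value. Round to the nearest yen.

¥959,479

Periodic rate r = 0.1075/4 per quarter.
Level perpetuity: PV = PMT / r = 25,786 / (0.1075/4) = ¥959,479.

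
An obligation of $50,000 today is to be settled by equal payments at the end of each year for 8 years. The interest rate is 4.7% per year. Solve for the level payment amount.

Level ordinary annuity; solve PV = PMT × [(1 − (1+r)^−n)/r] for PMT.
Periodic rate r = 0.047 per year.
With n = 8: PMT = 50,000 / ([(1 − (1+r)^−n)/r]) = $7,642.54

$7,642.54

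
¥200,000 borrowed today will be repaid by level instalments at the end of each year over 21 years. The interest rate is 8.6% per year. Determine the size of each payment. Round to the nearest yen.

Level ordinary annuity; solve PV = PMT × [(1 − (1+r)^−n)/r] for PMT.
Periodic rate r = 0.086 per year.
With n = 21: PMT = 200,000 / ([(1 − (1+r)^−n)/r]) = ¥20,895

¥20,895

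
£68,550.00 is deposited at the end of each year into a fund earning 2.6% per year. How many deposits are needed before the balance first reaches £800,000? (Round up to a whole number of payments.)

11 payments

Periodic rate r = 0.026 per year.
Ordinary annuity FV: 800,000 = 68,550 × [((1+r)^n − 1)/r].
(1+r)^n = 1 + 800,000 × r / 68,550, so n = ln(1 + 800,000·r/68,550) / ln(1+r) = 10.32.
Round up to a whole number of payments: n = 11.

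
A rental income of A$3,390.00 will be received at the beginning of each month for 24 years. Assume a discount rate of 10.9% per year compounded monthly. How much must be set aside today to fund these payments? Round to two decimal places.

A$348,746.47

This is an annuity due: 288 payments of A$3,390.00 at the beginning of each month.
Periodic rate r = 0.109/12 per month; n is counted in months.
PV = PMT × [(1 − (1+r)^−n)/r] × (1+r) = 3,390 × [1 − (1+r)^−288] / r × (1+r) = A$348,746.47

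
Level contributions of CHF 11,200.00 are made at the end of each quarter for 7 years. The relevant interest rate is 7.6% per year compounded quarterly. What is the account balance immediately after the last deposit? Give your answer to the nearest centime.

CHF 409,011.38

This is an ordinary annuity: 28 deposits of CHF 11,200.00 at the end of each quarter.
Periodic rate r = 0.076/4 per quarter; n is counted in quarters.
FV = PMT × [((1+r)^n − 1)/r] = 11,200 × [(1+r)^28 − 1] / r = CHF 409,011.38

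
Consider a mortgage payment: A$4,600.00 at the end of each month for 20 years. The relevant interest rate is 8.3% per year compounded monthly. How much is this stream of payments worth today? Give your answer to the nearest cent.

A$537,881.68

This is an ordinary annuity: 240 payments of A$4,600.00 at the end of each month.
Periodic rate r = 0.083/12 per month; n is counted in months.
PV = PMT × [(1 − (1+r)^−n)/r] = 4,600 × [1 − (1+r)^−240] / r = A$537,881.68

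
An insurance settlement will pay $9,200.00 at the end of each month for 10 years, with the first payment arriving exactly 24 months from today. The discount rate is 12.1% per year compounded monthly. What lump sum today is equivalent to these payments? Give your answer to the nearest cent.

$507,060.72

Ordinary annuity of 120 payments, first payment at period 24.
Periodic rate r = 0.121/12 per month; n is counted in months.
The ordinary-annuity PV formula values the stream one period before the first payment (period 23); discount that back 23 periods:
PV₀ = 9,200 × [1 − (1+r)^−120] / r × (1+r)^−23 = $507,060.72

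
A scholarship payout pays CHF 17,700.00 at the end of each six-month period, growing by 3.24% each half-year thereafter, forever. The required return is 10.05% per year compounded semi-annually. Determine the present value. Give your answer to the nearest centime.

CHF 991,596.64

Periodic rate r = 0.1005/2 per half-year.
Growing perpetuity (Gordon): PV = PMT₁ / (r − g) = 17,700 / (r − 0.0324) = CHF 991,596.64.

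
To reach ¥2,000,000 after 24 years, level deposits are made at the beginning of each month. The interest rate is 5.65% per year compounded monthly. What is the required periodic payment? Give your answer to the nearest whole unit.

Level annuity due; solve FV = PMT × [((1+r)^n − 1)/r] × (1+r) for PMT.
Periodic rate r = 0.0565/12 per month; n is counted in months.
With n = 288: PMT = 2,000,000 / ([((1+r)^n − 1)/r] × (1+r)) = ¥3,268

¥3,268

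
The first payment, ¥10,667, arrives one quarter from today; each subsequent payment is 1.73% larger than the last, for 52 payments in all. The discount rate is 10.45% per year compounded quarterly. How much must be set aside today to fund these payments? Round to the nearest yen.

¥437,353

Periodic rate r = 0.1045/4 per quarter; n is counted in quarters.
Growing ordinary annuity: PV = PMT₁ × [1 − ((1+g)/(1+r))^n] / (r − g) = 10,667 × [1 − ((1+0.0173)/(1+r))^52] / (r − 0.0173) = ¥437,353.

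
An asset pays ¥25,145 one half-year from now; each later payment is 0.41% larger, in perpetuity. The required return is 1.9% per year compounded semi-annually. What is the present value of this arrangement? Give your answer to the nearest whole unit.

¥4,656,481

Periodic rate r = 0.019/2 per half-year.
Growing perpetuity (Gordon): PV = PMT₁ / (r − g) = 25,145 / (r − 0.0041) = ¥4,656,481.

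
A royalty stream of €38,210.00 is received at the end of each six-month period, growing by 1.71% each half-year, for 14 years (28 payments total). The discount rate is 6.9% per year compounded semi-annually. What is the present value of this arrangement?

Periodic rate r = 0.069/2 per half-year; n is counted in half-years.
Growing ordinary annuity: PV = PMT₁ × [1 − ((1+g)/(1+r))^n] / (r − g) = 38,210 × [1 − ((1+0.0171)/(1+r))^28] / (r − 0.0171) = €830,274.05.

€830,274.05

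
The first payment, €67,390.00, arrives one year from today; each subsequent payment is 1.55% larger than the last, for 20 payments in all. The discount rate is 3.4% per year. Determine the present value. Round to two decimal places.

€1,104,001.97

Periodic rate r = 0.034 per year.
Growing ordinary annuity: PV = PMT₁ × [1 − ((1+g)/(1+r))^n] / (r − g) = 67,390 × [1 − ((1+0.0155)/(1+r))^20] / (r − 0.0155) = €1,104,001.97.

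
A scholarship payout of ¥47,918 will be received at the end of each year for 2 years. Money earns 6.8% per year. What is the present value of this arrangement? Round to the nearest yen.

This is an ordinary annuity: 2 payments of ¥47,918 at the end of each year.
Periodic rate r = 0.068 per year.
PV = PMT × [(1 − (1+r)^−n)/r] = 47,918 × [1 − (1+r)^−2] / r = ¥86,877

¥86,877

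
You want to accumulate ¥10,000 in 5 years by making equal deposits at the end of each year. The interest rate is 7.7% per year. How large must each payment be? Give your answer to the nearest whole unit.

Level ordinary annuity; solve FV = PMT × [((1+r)^n − 1)/r] for PMT.
Periodic rate r = 0.077 per year.
With n = 5: PMT = 10,000 / ([((1+r)^n − 1)/r]) = ¥1,715

¥1,715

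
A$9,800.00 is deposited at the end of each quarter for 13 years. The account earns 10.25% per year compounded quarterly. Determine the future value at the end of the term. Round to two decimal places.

A$1,043,067.86

This is an ordinary annuity: 52 deposits of A$9,800.00 at the end of each quarter.
Periodic rate r = 0.1025/4 per quarter; n is counted in quarters.
FV = PMT × [((1+r)^n − 1)/r] = 9,800 × [(1+r)^52 − 1] / r = A$1,043,067.86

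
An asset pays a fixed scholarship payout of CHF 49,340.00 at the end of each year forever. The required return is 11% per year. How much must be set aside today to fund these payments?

Periodic rate r = 0.11 per year.
Level perpetuity: PV = PMT / r = 49,340 / (0.11) = CHF 448,545.45.

CHF 448,545.45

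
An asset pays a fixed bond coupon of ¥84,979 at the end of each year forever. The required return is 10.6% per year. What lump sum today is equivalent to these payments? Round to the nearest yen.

Periodic rate r = 0.106 per year.
Level perpetuity: PV = PMT / r = 84,979 / (0.106) = ¥801,689.

¥801,689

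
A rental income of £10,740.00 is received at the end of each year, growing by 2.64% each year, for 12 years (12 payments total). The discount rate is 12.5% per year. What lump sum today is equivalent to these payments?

£72,692.57

Periodic rate r = 0.125 per year.
Growing ordinary annuity: PV = PMT₁ × [1 − ((1+g)/(1+r))^n] / (r − g) = 10,740 × [1 − ((1+0.0264)/(1+r))^12] / (r − 0.0264) = £72,692.57.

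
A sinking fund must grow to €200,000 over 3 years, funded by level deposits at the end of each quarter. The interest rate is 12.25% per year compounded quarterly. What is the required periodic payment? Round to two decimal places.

Level ordinary annuity; solve FV = PMT × [((1+r)^n − 1)/r] for PMT.
Periodic rate r = 0.1225/4 per quarter; n is counted in quarters.
With n = 12: PMT = 200,000 / ([((1+r)^n − 1)/r]) = €14,042.45

€14,042.45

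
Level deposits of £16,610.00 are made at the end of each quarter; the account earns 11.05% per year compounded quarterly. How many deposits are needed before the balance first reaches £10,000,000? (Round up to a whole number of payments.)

106 payments

Periodic rate r = 0.1105/4 per quarter; n is counted in quarters.
Ordinary annuity FV: 10,000,000 = 16,610 × [((1+r)^n − 1)/r].
(1+r)^n = 1 + 10,000,000 × r / 16,610, so n = ln(1 + 10,000,000·r/16,610) / ln(1+r) = 105.31.
Round up to a whole number of payments: n = 106.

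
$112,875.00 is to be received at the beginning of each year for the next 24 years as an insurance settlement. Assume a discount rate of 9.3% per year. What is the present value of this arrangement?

$1,169,602.23

This is an annuity due: 24 payments of $112,875.00 at the beginning of each year.
Periodic rate r = 0.093 per year.
PV = PMT × [(1 − (1+r)^−n)/r] × (1+r) = 112,875 × [1 − (1+r)^−24] / r × (1+r) = $1,169,602.23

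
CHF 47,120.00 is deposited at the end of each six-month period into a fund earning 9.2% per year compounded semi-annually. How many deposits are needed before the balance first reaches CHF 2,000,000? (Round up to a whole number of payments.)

Periodic rate r = 0.092/2 per half-year; n is counted in half-years.
Ordinary annuity FV: 2,000,000 = 47,120 × [((1+r)^n − 1)/r].
(1+r)^n = 1 + 2,000,000 × r / 47,120, so n = ln(1 + 2,000,000·r/47,120) / ln(1+r) = 24.07.
Round up to a whole number of payments: n = 25.

25 payments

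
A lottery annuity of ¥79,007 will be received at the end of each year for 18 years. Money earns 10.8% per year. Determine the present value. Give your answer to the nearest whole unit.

¥616,061

This is an ordinary annuity: 18 payments of ¥79,007 at the end of each year.
Periodic rate r = 0.108 per year.
PV = PMT × [(1 − (1+r)^−n)/r] = 79,007 × [1 − (1+r)^−18] / r = ¥616,061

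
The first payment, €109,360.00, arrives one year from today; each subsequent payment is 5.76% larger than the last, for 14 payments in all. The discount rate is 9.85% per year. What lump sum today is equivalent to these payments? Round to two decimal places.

€1,101,903.84

Periodic rate r = 0.0985 per year.
Growing ordinary annuity: PV = PMT₁ × [1 − ((1+g)/(1+r))^n] / (r − g) = 109,360 × [1 − ((1+0.0576)/(1+r))^14] / (r − 0.0576) = €1,101,903.84.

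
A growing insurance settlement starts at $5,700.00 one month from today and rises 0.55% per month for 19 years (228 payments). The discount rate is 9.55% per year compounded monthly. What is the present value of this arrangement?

Periodic rate r = 0.0955/12 per month; n is counted in months.
Growing ordinary annuity: PV = PMT₁ × [1 − ((1+g)/(1+r))^n] / (r − g) = 5,700 × [1 − ((1+0.0055)/(1+r))^228] / (r − 0.0055) = $989,907.19.

$989,907.19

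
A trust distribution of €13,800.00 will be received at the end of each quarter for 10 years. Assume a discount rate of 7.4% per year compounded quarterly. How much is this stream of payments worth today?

€387,630.09

This is an ordinary annuity: 40 payments of €13,800.00 at the end of each quarter.
Periodic rate r = 0.074/4 per quarter; n is counted in quarters.
PV = PMT × [(1 − (1+r)^−n)/r] = 13,800 × [1 − (1+r)^−40] / r = €387,630.09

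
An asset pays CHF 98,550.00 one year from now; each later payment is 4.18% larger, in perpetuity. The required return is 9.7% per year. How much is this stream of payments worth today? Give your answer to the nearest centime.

CHF 1,785,326.09

Periodic rate r = 0.097 per year.
Growing perpetuity (Gordon): PV = PMT₁ / (r − g) = 98,550 / (r − 0.0418) = CHF 1,785,326.09.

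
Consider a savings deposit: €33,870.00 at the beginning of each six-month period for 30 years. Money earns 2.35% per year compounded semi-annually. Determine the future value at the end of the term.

This is an annuity due: 60 deposits of €33,870.00 at the beginning of each six-month period.
Periodic rate r = 0.0235/2 per half-year; n is counted in half-years.
FV = PMT × [((1+r)^n − 1)/r] × (1+r) = 33,870 × [(1+r)^60 − 1] / r × (1+r) = €2,961,762.85

€2,961,762.85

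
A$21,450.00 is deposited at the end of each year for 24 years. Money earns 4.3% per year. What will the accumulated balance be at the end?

This is an ordinary annuity: 24 deposits of A$21,450.00 at the end of each year.
Periodic rate r = 0.043 per year.
FV = PMT × [((1+r)^n − 1)/r] = 21,450 × [(1+r)^24 − 1] / r = A$871,357.36

A$871,357.36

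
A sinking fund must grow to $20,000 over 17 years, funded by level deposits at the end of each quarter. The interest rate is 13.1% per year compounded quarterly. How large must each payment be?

Level ordinary annuity; solve FV = PMT × [((1+r)^n − 1)/r] for PMT.
Periodic rate r = 0.131/4 per quarter; n is counted in quarters.
With n = 68: PMT = 20,000 / ([((1+r)^n − 1)/r]) = $82.42

$82.42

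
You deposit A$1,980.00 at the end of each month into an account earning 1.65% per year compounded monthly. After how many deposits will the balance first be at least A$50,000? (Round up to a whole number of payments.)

Periodic rate r = 0.0165/12 per month; n is counted in months.
Ordinary annuity FV: 50,000 = 1,980 × [((1+r)^n − 1)/r].
(1+r)^n = 1 + 50,000 × r / 1,980, so n = ln(1 + 50,000·r/1,980) / ln(1+r) = 24.84.
Round up to a whole number of payments: n = 25.

25 payments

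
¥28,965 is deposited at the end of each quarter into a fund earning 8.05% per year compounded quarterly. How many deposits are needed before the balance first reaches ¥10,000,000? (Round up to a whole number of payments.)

Periodic rate r = 0.0805/4 per quarter; n is counted in quarters.
Ordinary annuity FV: 10,000,000 = 28,965 × [((1+r)^n − 1)/r].
(1+r)^n = 1 + 10,000,000 × r / 28,965, so n = ln(1 + 10,000,000·r/28,965) / ln(1+r) = 104.04.
Round up to a whole number of payments: n = 105.

105 payments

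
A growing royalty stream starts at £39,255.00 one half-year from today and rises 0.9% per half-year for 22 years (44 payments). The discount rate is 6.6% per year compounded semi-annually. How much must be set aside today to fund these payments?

Periodic rate r = 0.066/2 per half-year; n is counted in half-years.
Growing ordinary annuity: PV = PMT₁ × [1 − ((1+g)/(1+r))^n] / (r − g) = 39,255 × [1 − ((1+0.009)/(1+r))^44] / (r − 0.009) = £1,054,217.13.

£1,054,217.13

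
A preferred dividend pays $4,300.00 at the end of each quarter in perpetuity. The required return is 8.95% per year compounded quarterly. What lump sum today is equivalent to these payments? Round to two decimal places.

$192,178.77

Periodic rate r = 0.0895/4 per quarter.
Level perpetuity: PV = PMT / r = 4,300 / (0.0895/4) = $192,178.77.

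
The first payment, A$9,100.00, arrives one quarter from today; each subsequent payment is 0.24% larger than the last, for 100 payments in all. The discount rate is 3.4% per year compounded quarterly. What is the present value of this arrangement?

Periodic rate r = 0.034/4 per quarter; n is counted in quarters.
Growing ordinary annuity: PV = PMT₁ × [1 − ((1+g)/(1+r))^n] / (r − g) = 9,100 × [1 − ((1+0.0024)/(1+r))^100] / (r − 0.0024) = A$678,547.61.

A$678,547.61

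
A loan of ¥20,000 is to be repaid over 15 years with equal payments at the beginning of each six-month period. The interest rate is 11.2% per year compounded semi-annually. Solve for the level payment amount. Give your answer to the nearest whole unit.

¥1,318

Level annuity due; solve PV = PMT × [(1 − (1+r)^−n)/r] × (1+r) for PMT.
Periodic rate r = 0.112/2 per half-year; n is counted in half-years.
With n = 30: PMT = 20,000 / ([(1 − (1+r)^−n)/r] × (1+r)) = ¥1,318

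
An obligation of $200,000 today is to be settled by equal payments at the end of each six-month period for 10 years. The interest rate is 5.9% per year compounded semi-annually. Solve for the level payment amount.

Level ordinary annuity; solve PV = PMT × [(1 − (1+r)^−n)/r] for PMT.
Periodic rate r = 0.059/2 per half-year; n is counted in half-years.
With n = 20: PMT = 200,000 / ([(1 − (1+r)^−n)/r]) = $13,381.07

$13,381.07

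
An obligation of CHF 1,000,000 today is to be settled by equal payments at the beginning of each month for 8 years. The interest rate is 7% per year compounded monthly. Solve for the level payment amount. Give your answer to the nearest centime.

CHF 13,554.65

Level annuity due; solve PV = PMT × [(1 − (1+r)^−n)/r] × (1+r) for PMT.
Periodic rate r = 0.07/12 per month; n is counted in months.
With n = 96: PMT = 1,000,000 / ([(1 − (1+r)^−n)/r] × (1+r)) = CHF 13,554.65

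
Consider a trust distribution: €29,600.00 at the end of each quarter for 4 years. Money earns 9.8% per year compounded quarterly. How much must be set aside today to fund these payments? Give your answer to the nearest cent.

This is an ordinary annuity: 16 payments of €29,600.00 at the end of each quarter.
Periodic rate r = 0.098/4 per quarter; n is counted in quarters.
PV = PMT × [(1 − (1+r)^−n)/r] = 29,600 × [1 − (1+r)^−16] / r = €387,935.96

€387,935.96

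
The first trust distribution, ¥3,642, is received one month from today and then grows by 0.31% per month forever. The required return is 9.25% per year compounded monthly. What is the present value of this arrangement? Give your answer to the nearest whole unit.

¥790,307

Periodic rate r = 0.0925/12 per month.
Growing perpetuity (Gordon): PV = PMT₁ / (r − g) = 3,642 / (r − 0.0031) = ¥790,307.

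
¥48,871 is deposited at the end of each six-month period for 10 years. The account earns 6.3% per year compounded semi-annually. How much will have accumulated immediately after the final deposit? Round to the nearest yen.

¥1,333,404

This is an ordinary annuity: 20 deposits of ¥48,871 at the end of each six-month period.
Periodic rate r = 0.063/2 per half-year; n is counted in half-years.
FV = PMT × [((1+r)^n − 1)/r] = 48,871 × [(1+r)^20 − 1] / r = ¥1,333,404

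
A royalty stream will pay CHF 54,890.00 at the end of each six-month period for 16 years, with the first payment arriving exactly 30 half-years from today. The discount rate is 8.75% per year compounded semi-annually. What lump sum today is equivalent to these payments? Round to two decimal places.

CHF 270,351.67

Ordinary annuity of 32 payments, first payment at period 30.
Periodic rate r = 0.0875/2 per half-year; n is counted in half-years.
The ordinary-annuity PV formula values the stream one period before the first payment (period 29); discount that back 29 periods:
PV₀ = 54,890 × [1 − (1+r)^−32] / r × (1+r)^−29 = CHF 270,351.67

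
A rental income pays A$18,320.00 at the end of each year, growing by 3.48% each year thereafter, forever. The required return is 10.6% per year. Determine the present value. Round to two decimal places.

Periodic rate r = 0.106 per year.
Growing perpetuity (Gordon): PV = PMT₁ / (r − g) = 18,320 / (r − 0.0348) = A$257,303.37.

A$257,303.37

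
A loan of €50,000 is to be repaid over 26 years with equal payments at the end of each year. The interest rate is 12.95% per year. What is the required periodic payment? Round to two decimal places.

€6,760.04

Level ordinary annuity; solve PV = PMT × [(1 − (1+r)^−n)/r] for PMT.
Periodic rate r = 0.1295 per year.
With n = 26: PMT = 50,000 / ([(1 − (1+r)^−n)/r]) = €6,760.04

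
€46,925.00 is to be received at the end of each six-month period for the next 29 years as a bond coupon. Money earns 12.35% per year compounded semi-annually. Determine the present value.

€736,396.95

This is an ordinary annuity: 58 payments of €46,925.00 at the end of each six-month period.
Periodic rate r = 0.1235/2 per half-year; n is counted in half-years.
PV = PMT × [(1 − (1+r)^−n)/r] = 46,925 × [1 − (1+r)^−58] / r = €736,396.95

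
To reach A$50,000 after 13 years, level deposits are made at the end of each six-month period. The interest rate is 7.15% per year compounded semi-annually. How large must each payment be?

A$1,197.69

Level ordinary annuity; solve FV = PMT × [((1+r)^n − 1)/r] for PMT.
Periodic rate r = 0.0715/2 per half-year; n is counted in half-years.
With n = 26: PMT = 50,000 / ([((1+r)^n − 1)/r]) = A$1,197.69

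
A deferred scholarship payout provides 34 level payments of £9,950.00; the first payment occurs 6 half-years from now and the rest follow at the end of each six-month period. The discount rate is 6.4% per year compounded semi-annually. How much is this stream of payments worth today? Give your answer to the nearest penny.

Ordinary annuity of 34 payments, first payment at period 6.
Periodic rate r = 0.064/2 per half-year; n is counted in half-years.
The ordinary-annuity PV formula values the stream one period before the first payment (period 5); discount that back 5 periods:
PV₀ = 9,950 × [1 − (1+r)^−34] / r × (1+r)^−5 = £174,602.58

£174,602.58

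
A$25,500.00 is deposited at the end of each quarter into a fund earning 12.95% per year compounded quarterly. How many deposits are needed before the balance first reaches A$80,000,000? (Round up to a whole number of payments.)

Periodic rate r = 0.1295/4 per quarter; n is counted in quarters.
Ordinary annuity FV: 80,000,000 = 25,500 × [((1+r)^n − 1)/r].
(1+r)^n = 1 + 80,000,000 × r / 25,500, so n = ln(1 + 80,000,000·r/25,500) / ln(1+r) = 145.33.
Round up to a whole number of payments: n = 146.

146 payments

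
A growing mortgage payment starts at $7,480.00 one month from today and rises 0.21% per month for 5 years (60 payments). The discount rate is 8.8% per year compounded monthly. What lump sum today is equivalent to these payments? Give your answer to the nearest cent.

Periodic rate r = 0.088/12 per month; n is counted in months.
Growing ordinary annuity: PV = PMT₁ × [1 − ((1+g)/(1+r))^n] / (r − g) = 7,480 × [1 − ((1+0.0021)/(1+r))^60] / (r − 0.0021) = $383,629.45.

$383,629.45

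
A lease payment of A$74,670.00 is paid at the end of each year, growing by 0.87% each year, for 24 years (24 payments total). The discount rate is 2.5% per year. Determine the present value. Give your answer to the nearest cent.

A$1,462,994.76

Periodic rate r = 0.025 per year.
Growing ordinary annuity: PV = PMT₁ × [1 − ((1+g)/(1+r))^n] / (r − g) = 74,670 × [1 − ((1+0.0087)/(1+r))^24] / (r − 0.0087) = A$1,462,994.76.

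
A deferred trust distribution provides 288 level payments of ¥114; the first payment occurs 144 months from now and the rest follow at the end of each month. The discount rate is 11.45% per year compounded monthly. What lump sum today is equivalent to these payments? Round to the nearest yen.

Ordinary annuity of 288 payments, first payment at period 144.
Periodic rate r = 0.1145/12 per month; n is counted in months.
The ordinary-annuity PV formula values the stream one period before the first payment (period 143); discount that back 143 periods:
PV₀ = 114 × [1 − (1+r)^−288] / r × (1+r)^−143 = ¥2,873

¥2,873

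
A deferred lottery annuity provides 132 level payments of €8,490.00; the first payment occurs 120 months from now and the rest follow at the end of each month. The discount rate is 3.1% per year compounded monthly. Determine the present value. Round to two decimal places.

€697,796.92

Ordinary annuity of 132 payments, first payment at period 120.
Periodic rate r = 0.031/12 per month; n is counted in months.
The ordinary-annuity PV formula values the stream one period before the first payment (period 119); discount that back 119 periods:
PV₀ = 8,490 × [1 − (1+r)^−132] / r × (1+r)^−119 = €697,796.92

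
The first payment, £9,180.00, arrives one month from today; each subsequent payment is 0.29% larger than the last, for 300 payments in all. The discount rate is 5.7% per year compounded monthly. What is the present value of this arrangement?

Periodic rate r = 0.057/12 per month; n is counted in months.
Growing ordinary annuity: PV = PMT₁ × [1 − ((1+g)/(1+r))^n] / (r − g) = 9,180 × [1 − ((1+0.0029)/(1+r))^300] / (r − 0.0029) = £2,107,492.32.

£2,107,492.32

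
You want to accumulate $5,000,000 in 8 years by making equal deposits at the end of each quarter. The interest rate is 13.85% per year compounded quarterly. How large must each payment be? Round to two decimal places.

Level ordinary annuity; solve FV = PMT × [((1+r)^n − 1)/r] for PMT.
Periodic rate r = 0.1385/4 per quarter; n is counted in quarters.
With n = 32: PMT = 5,000,000 / ([((1+r)^n − 1)/r]) = $87,789.70

$87,789.70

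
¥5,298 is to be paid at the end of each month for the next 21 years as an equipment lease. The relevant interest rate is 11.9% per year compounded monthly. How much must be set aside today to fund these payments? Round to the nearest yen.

¥489,810

This is an ordinary annuity: 252 payments of ¥5,298 at the end of each month.
Periodic rate r = 0.119/12 per month; n is counted in months.
PV = PMT × [(1 − (1+r)^−n)/r] = 5,298 × [1 − (1+r)^−252] / r = ¥489,810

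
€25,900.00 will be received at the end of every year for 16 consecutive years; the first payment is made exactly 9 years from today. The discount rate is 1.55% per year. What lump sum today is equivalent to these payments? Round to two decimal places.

Ordinary annuity of 16 payments, first payment at period 9.
Periodic rate r = 0.0155 per year.
The ordinary-annuity PV formula values the stream one period before the first payment (period 8); discount that back 8 periods:
PV₀ = 25,900 × [1 − (1+r)^−16] / r × (1+r)^−8 = €322,323.56

€322,323.56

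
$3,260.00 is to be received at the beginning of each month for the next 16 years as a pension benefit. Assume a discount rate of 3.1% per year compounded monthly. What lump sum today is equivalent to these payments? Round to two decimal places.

This is an annuity due: 192 payments of $3,260.00 at the beginning of each month.
Periodic rate r = 0.031/12 per month; n is counted in months.
PV = PMT × [(1 − (1+r)^−n)/r] × (1+r) = 3,260 × [1 − (1+r)^−192] / r × (1+r) = $494,247.05

$494,247.05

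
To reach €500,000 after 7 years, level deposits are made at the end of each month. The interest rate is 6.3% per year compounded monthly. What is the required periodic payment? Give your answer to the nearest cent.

€4,751.40

Level ordinary annuity; solve FV = PMT × [((1+r)^n − 1)/r] for PMT.
Periodic rate r = 0.063/12 per month; n is counted in months.
With n = 84: PMT = 500,000 / ([((1+r)^n − 1)/r]) = €4,751.40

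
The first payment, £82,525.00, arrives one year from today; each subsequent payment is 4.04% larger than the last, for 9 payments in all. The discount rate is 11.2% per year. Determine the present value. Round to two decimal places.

Periodic rate r = 0.112 per year.
Growing ordinary annuity: PV = PMT₁ × [1 − ((1+g)/(1+r))^n] / (r − g) = 82,525 × [1 − ((1+0.0404)/(1+r))^9] / (r − 0.0404) = £519,396.03.

£519,396.03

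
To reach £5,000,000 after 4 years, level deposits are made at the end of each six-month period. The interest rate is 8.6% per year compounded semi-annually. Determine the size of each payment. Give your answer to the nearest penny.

Level ordinary annuity; solve FV = PMT × [((1+r)^n − 1)/r] for PMT.
Periodic rate r = 0.086/2 per half-year; n is counted in half-years.
With n = 8: PMT = 5,000,000 / ([((1+r)^n − 1)/r]) = £536,866.34

£536,866.34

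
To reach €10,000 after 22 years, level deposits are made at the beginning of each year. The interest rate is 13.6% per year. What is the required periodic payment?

Level annuity due; solve FV = PMT × [((1+r)^n − 1)/r] × (1+r) for PMT.
Periodic rate r = 0.136 per year.
With n = 22: PMT = 10,000 / ([((1+r)^n − 1)/r] × (1+r)) = €77.08

€77.08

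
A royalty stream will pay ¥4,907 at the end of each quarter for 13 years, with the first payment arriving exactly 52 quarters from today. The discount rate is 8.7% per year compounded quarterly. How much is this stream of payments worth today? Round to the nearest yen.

Ordinary annuity of 52 payments, first payment at period 52.
Periodic rate r = 0.087/4 per quarter; n is counted in quarters.
The ordinary-annuity PV formula values the stream one period before the first payment (period 51); discount that back 51 periods:
PV₀ = 4,907 × [1 − (1+r)^−52] / r × (1+r)^−51 = ¥50,702

¥50,702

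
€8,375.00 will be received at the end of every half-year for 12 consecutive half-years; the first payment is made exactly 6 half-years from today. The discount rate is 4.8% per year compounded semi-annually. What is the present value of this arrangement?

€76,766.38

Ordinary annuity of 12 payments, first payment at period 6.
Periodic rate r = 0.048/2 per half-year; n is counted in half-years.
The ordinary-annuity PV formula values the stream one period before the first payment (period 5); discount that back 5 periods:
PV₀ = 8,375 × [1 − (1+r)^−12] / r × (1+r)^−5 = €76,766.38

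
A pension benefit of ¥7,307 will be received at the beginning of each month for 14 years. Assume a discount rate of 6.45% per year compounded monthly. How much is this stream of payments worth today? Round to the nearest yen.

This is an annuity due: 168 payments of ¥7,307 at the beginning of each month.
Periodic rate r = 0.0645/12 per month; n is counted in months.
PV = PMT × [(1 − (1+r)^−n)/r] × (1+r) = 7,307 × [1 − (1+r)^−168] / r × (1+r) = ¥811,393

¥811,393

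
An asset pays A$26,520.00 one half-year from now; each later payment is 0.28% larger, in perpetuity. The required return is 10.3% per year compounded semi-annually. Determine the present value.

A$544,558.52

Periodic rate r = 0.103/2 per half-year.
Growing perpetuity (Gordon): PV = PMT₁ / (r − g) = 26,520 / (r − 0.0028) = A$544,558.52.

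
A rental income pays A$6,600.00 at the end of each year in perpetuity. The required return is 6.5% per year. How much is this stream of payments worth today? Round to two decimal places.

A$101,538.46

Periodic rate r = 0.065 per year.
Level perpetuity: PV = PMT / r = 6,600 / (0.065) = A$101,538.46.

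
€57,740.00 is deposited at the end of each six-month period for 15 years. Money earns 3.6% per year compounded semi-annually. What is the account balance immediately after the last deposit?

€2,270,418.83

This is an ordinary annuity: 30 deposits of €57,740.00 at the end of each six-month period.
Periodic rate r = 0.036/2 per half-year; n is counted in half-years.
FV = PMT × [((1+r)^n − 1)/r] = 57,740 × [(1+r)^30 − 1] / r = €2,270,418.83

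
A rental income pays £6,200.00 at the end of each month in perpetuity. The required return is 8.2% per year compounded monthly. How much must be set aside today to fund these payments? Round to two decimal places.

Periodic rate r = 0.082/12 per month.
Level perpetuity: PV = PMT / r = 6,200 / (0.082/12) = £907,317.07.

£907,317.07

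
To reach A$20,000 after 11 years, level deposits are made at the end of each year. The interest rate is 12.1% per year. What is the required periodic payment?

A$963.04

Level ordinary annuity; solve FV = PMT × [((1+r)^n − 1)/r] for PMT.
Periodic rate r = 0.121 per year.
With n = 11: PMT = 20,000 / ([((1+r)^n − 1)/r]) = A$963.04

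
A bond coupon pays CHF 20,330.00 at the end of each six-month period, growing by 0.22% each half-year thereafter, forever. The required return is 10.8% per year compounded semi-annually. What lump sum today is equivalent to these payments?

CHF 392,471.04

Periodic rate r = 0.108/2 per half-year.
Growing perpetuity (Gordon): PV = PMT₁ / (r − g) = 20,330 / (r − 0.0022) = CHF 392,471.04.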